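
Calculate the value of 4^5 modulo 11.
5 = 4 + 1 (binary 101). Repeated squaring mod 11: 4^1 ≡ 4; 4^2 ≡ 4² = 16 ≡ 5; 4^4 ≡ 5² = 25 ≡ 3. Multiply: 4^5 = 4^4 × 4^1 ≡ 3 × 4 (mod 11): 3 × 4 = 12 ≡ 1. So 4^5 ≡ 1 (mod 11).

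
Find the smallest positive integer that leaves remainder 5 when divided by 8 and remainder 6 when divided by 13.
M = 8 × 13 = 104. M₁ = 13, y₁ ≡ 5 (mod 8). M₂ = 8, y₂ ≡ 5 (mod 13). t = 5×13×5 + 6×8×5 ≡ 45 (mod 104). The smallest positive such number is 45.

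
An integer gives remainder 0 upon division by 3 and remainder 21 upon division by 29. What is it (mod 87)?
M = 3 × 29 = 87. M₁ = 29, y₁ ≡ 2 (mod 3). M₂ = 3, y₂ ≡ 10 (mod 29). x = 0×29×2 + 21×3×10 ≡ 21 (mod 87). The smallest positive such number is 21.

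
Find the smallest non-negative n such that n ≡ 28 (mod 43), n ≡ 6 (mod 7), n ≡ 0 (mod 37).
888

Using the Chinese Remainder Theorem:
M = product of moduli = 11137
For equation 1: M_1 = 259, 259 ≡ 1 (mod 43), inverse of 259 mod 43 is 1 (check: 1 × 1 = 1 ≡ 1 (mod 43))
For equation 2: M_2 = 1591, 1591 ≡ 2 (mod 7), inverse of 1591 mod 7 is 4 (check: 2 × 4 = 8 ≡ 1 (mod 7))
For equation 3: M_3 = 301, 301 ≡ 5 (mod 37), inverse of 301 mod 37 is 15 (check: 5 × 15 = 75 ≡ 1 (mod 37))
Combine: n ≡ Σ r_i×M_i×(M_i⁻¹ mod m_i) = 28×259×1 + 6×1591×4 + 0×301×15 = 7252 + 38184 + 0 = 45436
45436 mod 11137 = 888
n ≡ 888 (mod 11137)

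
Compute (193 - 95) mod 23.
6

(193 - 95) = 98
98 mod 23 = 6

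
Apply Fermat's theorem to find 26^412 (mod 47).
By Fermat: 26^{46} ≡ 1 (mod 47). 412 = 8×46 + 44. So 26^{412} ≡ 26^{44} ≡ 34 (mod 47)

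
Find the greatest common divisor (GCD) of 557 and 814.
1

Using the Euclidean algorithm:
557 = 0 × 814 + 557
814 = 1 × 557 + 257
557 = 2 × 257 + 43
257 = 5 × 43 + 42
43 = 1 × 42 + 1
42 = 42 × 1 + 0

GCD(557, 814) = 1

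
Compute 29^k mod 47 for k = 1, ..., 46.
g^1, g^2, ..., g^{46} mod 47: {29, 42, 43, 25, 20, 16, 41, 14, 30, 24, 38, 21, 45, 36, 10, 8, 44, 7, 15, 12, 19, 34, 46, 18, 5, 4, 22, 27, 31, 6, 33, 17, 23, 9, 26, 2, 11, 37, 39, 3, 40, 32, 35, 28, 13, 1}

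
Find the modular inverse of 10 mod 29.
10^(-1) ≡ 3 (mod 29). Verification: 10 × 3 = 30 ≡ 1 (mod 29)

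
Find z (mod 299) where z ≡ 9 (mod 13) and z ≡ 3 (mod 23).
M = 13 × 23 = 299. M₁ = 23, y₁ ≡ 4 (mod 13). M₂ = 13, y₂ ≡ 16 (mod 23). z = 9×23×4 + 3×13×16 ≡ 256 (mod 299)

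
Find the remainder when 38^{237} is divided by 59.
By Fermat: 38^{58} ≡ 1 (mod 59). 237 = 4×58 + 5. So 38^{237} ≡ 38^{5} ≡ 56 (mod 59)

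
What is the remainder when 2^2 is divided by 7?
2 = 2 (binary 10). Repeated squaring mod 7: 2^1 ≡ 2; 2^2 ≡ 2² = 4 ≡ 4. So 2^2 ≡ 4 (mod 7).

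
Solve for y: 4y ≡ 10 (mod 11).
8

Since gcd(4, 11) = 1 divides 10, a solution exists.
Multiply both sides by the inverse of 4 mod 11:
  4^(-1) mod 11 = 3
  x ≡ 3 × 10 ≡ 30 ≡ 8 (mod 11)
Verification: 4 × 8 = 32 = 2 × 11 + 10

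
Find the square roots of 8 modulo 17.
The square roots of 8 mod 17 are 12 and 5. Verify: 12² = 144 ≡ 8 (mod 17)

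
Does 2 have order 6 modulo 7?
p - 1 = 6 has prime divisors 2, 3. Check 2^(6/q) mod 7 for each: 2^(6/2) = 2^3 ≡ 1, 2^(6/3) = 2^2 ≡ 4 (mod 7). Since 2^3 ≡ 1 (mod 7), the order of 2 divides 3 (in fact the order is 3) ≠ 6, so it is not a primitive root.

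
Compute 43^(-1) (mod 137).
43^(-1) ≡ 51 (mod 137). Verification: 43 × 51 = 2193 ≡ 1 (mod 137)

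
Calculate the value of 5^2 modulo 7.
2 = 2 (binary 10). Repeated squaring mod 7: 5^1 ≡ 5; 5^2 ≡ 5² = 25 ≡ 4. So 5^2 ≡ 4 (mod 7).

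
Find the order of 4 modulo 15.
Powers of 4 mod 15: 4^1≡4, 4^2≡1. Order = 2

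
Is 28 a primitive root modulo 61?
No

To verify, check if 28^(60/q) ≢ 1 (mod 61) for each prime divisor q of 60
Divisors of 60 = 60: [1, 2, 3, 4, 5, 6, 10, 12, 15, 20, 30, 60]
  28^(60/2) = 28^30 ≡ 60 (mod 61)
  28^(60/3) = 28^20 ≡ 1 (mod 61)
  28^(60/5) = 28^12 ≡ 9 (mod 61)
Conclusion: 28 is not a primitive root modulo 61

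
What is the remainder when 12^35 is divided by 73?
Using repeated squaring. 35 = 32 + 2 + 1 (binary 100011). Repeated squaring mod 73: 12^1 ≡ 12; 12^2 ≡ 12² = 144 ≡ 71; 12^4 ≡ 71² = 5041 ≡ 4; 12^8 ≡ 4² = 16 ≡ 16; 12^16 ≡ 16² = 256 ≡ 37; 12^32 ≡ 37² = 1369 ≡ 55. Multiply: 12^35 = 12^32 × 12^2 × 12^1 ≡ 55 × 71 × 12 (mod 73): 55 × 71 = 3905 ≡ 36; 36 × 12 = 432 ≡ 67. So 12^35 ≡ 67 (mod 73).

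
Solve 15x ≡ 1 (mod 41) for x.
11

Using Extended Euclidean Algorithm:
gcd(15, 41) = 1
Bezout coefficients: 15 × 11 + 41 × -4 = 1
So 15 × 11 ≡ 1 (mod 41)
The inverse is 11 mod 41 = 11
Verification: 15 × 11 = 165 = 4 × 41 + 1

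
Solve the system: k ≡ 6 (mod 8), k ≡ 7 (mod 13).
M = 8 × 13 = 104. M₁ = 13, y₁ ≡ 5 (mod 8). M₂ = 8, y₂ ≡ 5 (mod 13). k = 6×13×5 + 7×8×5 ≡ 46 (mod 104)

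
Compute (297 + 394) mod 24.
19

(297 + 394) = 691
691 mod 24 = 19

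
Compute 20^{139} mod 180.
20

Using successive squaring:
Binary expansion of 139: 10001011
Powers of 20 mod 180 (each is the square of the previous):
  20^1 ≡ 20 (mod 180)
  20^2 ≡ 20² = 400 ≡ 40 (mod 180)
  20^4 ≡ 40² = 1600 ≡ 160 (mod 180)
  20^8 ≡ 160² = 25600 ≡ 40 (mod 180)
  20^16 ≡ 40² = 1600 ≡ 160 (mod 180)
  20^32 ≡ 160² = 25600 ≡ 40 (mod 180)
  20^64 ≡ 40² = 1600 ≡ 160 (mod 180)
  20^128 ≡ 160² = 25600 ≡ 40 (mod 180)
139 = 128 + 8 + 2 + 1, so 20^139 = 20^128 × 20^8 × 20^2 × 20^1 ≡ 40 × 40 × 40 × 20 (mod 180)
Multiplying step by step:
  40 × 40 = 1600 ≡ 160 (mod 180)
  160 × 40 = 6400 ≡ 100 (mod 180)
  100 × 20 = 2000 ≡ 20 (mod 180)
Result: 20^139 ≡ 20 (mod 180)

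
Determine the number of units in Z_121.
110

Prime factorization: 121 = 11^2
Using the formula φ(n) = n × Π(1 - 1/p) for each prime factor p:
φ(121) = 121 × (1 - 1/11)
φ(121) = 110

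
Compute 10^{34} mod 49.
46

Using successive squaring:
Binary expansion of 34: 100010
Powers of 10 mod 49 (each is the square of the previous):
  10^1 ≡ 10 (mod 49)
  10^2 ≡ 10² = 100 ≡ 2 (mod 49)
  10^4 ≡ 2² = 4 ≡ 4 (mod 49)
  10^8 ≡ 4² = 16 ≡ 16 (mod 49)
  10^16 ≡ 16² = 256 ≡ 11 (mod 49)
  10^32 ≡ 11² = 121 ≡ 23 (mod 49)
34 = 32 + 2, so 10^34 = 10^32 × 10^2 ≡ 23 × 2 (mod 49)
Multiplying step by step:
  23 × 2 = 46 ≡ 46 (mod 49)
Result: 10^34 ≡ 46 (mod 49)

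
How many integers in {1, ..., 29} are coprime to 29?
28

Prime factorization: 29 = 29
Using the formula φ(n) = n × Π(1 - 1/p) for each prime factor p:
φ(29) = 29 × (1 - 1/29)
φ(29) = 28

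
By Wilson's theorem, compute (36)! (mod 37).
By Wilson's theorem, (36)! ≡ -1 ≡ 36 (mod 37)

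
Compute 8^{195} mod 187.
87

Using successive squaring:
Binary expansion of 195: 11000011
Powers of 8 mod 187 (each is the square of the previous):
  8^1 ≡ 8 (mod 187)
  8^2 ≡ 8² = 64 ≡ 64 (mod 187)
  8^4 ≡ 64² = 4096 ≡ 169 (mod 187)
  8^8 ≡ 169² = 28561 ≡ 137 (mod 187)
  8^16 ≡ 137² = 18769 ≡ 69 (mod 187)
  8^32 ≡ 69² = 4761 ≡ 86 (mod 187)
  8^64 ≡ 86² = 7396 ≡ 103 (mod 187)
  8^128 ≡ 103² = 10609 ≡ 137 (mod 187)
195 = 128 + 64 + 2 + 1, so 8^195 = 8^128 × 8^64 × 8^2 × 8^1 ≡ 137 × 103 × 64 × 8 (mod 187)
Multiplying step by step:
  137 × 103 = 14111 ≡ 86 (mod 187)
  86 × 64 = 5504 ≡ 81 (mod 187)
  81 × 8 = 648 ≡ 87 (mod 187)
Result: 8^195 ≡ 87 (mod 187)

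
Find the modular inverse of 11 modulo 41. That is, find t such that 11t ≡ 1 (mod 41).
15

Using Extended Euclidean Algorithm:
gcd(11, 41) = 1
Bezout coefficients: 11 × 15 + 41 × -4 = 1
So 11 × 15 ≡ 1 (mod 41)
The inverse is 15 mod 41 = 15
Verification: 11 × 15 = 165 = 4 × 41 + 1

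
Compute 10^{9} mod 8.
0

Using successive squaring:
Binary expansion of 9: 1001
Powers of 10 mod 8 (each is the square of the previous):
  10^1 ≡ 2 (mod 8)
  10^2 ≡ 2² = 4 ≡ 4 (mod 8)
  10^4 ≡ 4² = 16 ≡ 0 (mod 8)
  10^8 ≡ 0² = 0 ≡ 0 (mod 8)
9 = 8 + 1, so 10^9 = 10^8 × 10^1 ≡ 0 × 2 (mod 8)
Multiplying step by step:
  0 × 2 = 0 ≡ 0 (mod 8)
Result: 10^9 ≡ 0 (mod 8)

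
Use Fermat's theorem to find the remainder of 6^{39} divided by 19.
7

By Fermat's Little Theorem, a^(p-1) ≡ 1 (mod p) for prime p and gcd(a, p) = 1
Here p = 19, so 6^18 ≡ 1 (mod 19)
We can reduce the exponent: 39 mod 18 = 3
So 6^39 ≡ 6^3 (mod 19)
Computing: 6^3 mod 19 = 7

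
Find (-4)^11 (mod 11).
Using Fermat: (-4)^{10} ≡ 1 (mod 11). 11 ≡ 1 (mod 10). So (-4)^{11} ≡ (-4)^{1} ≡ 7 (mod 11)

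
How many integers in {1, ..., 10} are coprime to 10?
4

Prime factorization: 10 = 2 × 5
Using the formula φ(n) = n × Π(1 - 1/p) for each prime factor p:
φ(10) = 10 × (1 - 1/2) × (1 - 1/5)
φ(10) = 4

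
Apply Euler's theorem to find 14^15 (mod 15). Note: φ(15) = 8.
By Euler: 14^{8} ≡ 1 (mod 15) since gcd(14, 15) = 1. 15 = 1×8 + 7. So 14^{15} ≡ 14^{7} ≡ 14 (mod 15)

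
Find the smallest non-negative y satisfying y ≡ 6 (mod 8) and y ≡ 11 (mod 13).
M = 8 × 13 = 104. M₁ = 13, y₁ ≡ 5 (mod 8). M₂ = 8, y₂ ≡ 5 (mod 13). y = 6×13×5 + 11×8×5 ≡ 102 (mod 104)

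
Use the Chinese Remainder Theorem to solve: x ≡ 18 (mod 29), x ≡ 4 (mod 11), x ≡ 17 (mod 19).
6021

Using the Chinese Remainder Theorem:
M = product of moduli = 6061
For equation 1: M_1 = 209, 209 ≡ 6 (mod 29), inverse of 209 mod 29 is 5 (check: 6 × 5 = 30 ≡ 1 (mod 29))
For equation 2: M_2 = 551, 551 ≡ 1 (mod 11), inverse of 551 mod 11 is 1 (check: 1 × 1 = 1 ≡ 1 (mod 11))
For equation 3: M_3 = 319, 319 ≡ 15 (mod 19), inverse of 319 mod 19 is 14 (check: 15 × 14 = 210 ≡ 1 (mod 19))
Combine: x ≡ Σ r_i×M_i×(M_i⁻¹ mod m_i) = 18×209×5 + 4×551×1 + 17×319×14 = 18810 + 2204 + 75922 = 96936
96936 mod 6061 = 6021
x ≡ 6021 (mod 6061)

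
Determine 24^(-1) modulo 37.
24^(-1) ≡ 17 (mod 37). Verification: 24 × 17 = 408 ≡ 1 (mod 37)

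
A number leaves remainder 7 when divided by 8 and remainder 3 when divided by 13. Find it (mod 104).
M = 8 × 13 = 104. M₁ = 13, y₁ ≡ 5 (mod 8). M₂ = 8, y₂ ≡ 5 (mod 13). y = 7×13×5 + 3×8×5 ≡ 55 (mod 104)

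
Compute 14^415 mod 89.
Using Fermat: 14^{88} ≡ 1 (mod 89). 415 ≡ 63 (mod 88). So 14^{415} ≡ 14^{63} ≡ 26 (mod 89)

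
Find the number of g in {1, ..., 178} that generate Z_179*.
Number of primitive roots mod 179 = φ(178) = 88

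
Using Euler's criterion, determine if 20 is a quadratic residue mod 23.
By Euler's criterion: 20^{11} ≡ 22 (mod 23). Since this equals -1 (≡ 22), 20 is not a QR.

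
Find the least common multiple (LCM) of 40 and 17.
680

First find GCD(40, 17) using the Euclidean algorithm:
40 = 2 × 17 + 6
17 = 2 × 6 + 5
6 = 1 × 5 + 1
5 = 5 × 1 + 0
GCD(40, 17) = 1

LCM formula: LCM(a, b) = (a × b) / GCD(a, b)
LCM(40, 17) = (40 × 17) / 1
LCM(40, 17) = 680 / 1
LCM(40, 17) = 680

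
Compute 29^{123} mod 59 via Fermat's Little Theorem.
53

By Fermat's Little Theorem, a^(p-1) ≡ 1 (mod p) for prime p and gcd(a, p) = 1
Here p = 59, so 29^58 ≡ 1 (mod 59)
We can reduce the exponent: 123 mod 58 = 7
So 29^123 ≡ 29^7 (mod 59)
Computing: 29^7 mod 59 = 53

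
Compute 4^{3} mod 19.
7

Using successive squaring:
Binary expansion of 3: 11
Powers of 4 mod 19 (each is the square of the previous):
  4^1 ≡ 4 (mod 19)
  4^2 ≡ 4² = 16 ≡ 16 (mod 19)
3 = 2 + 1, so 4^3 = 4^2 × 4^1 ≡ 16 × 4 (mod 19)
Multiplying step by step:
  16 × 4 = 64 ≡ 7 (mod 19)
Result: 4^3 ≡ 7 (mod 19)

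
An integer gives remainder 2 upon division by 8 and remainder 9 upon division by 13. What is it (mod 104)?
M = 8 × 13 = 104. M₁ = 13, y₁ ≡ 5 (mod 8). M₂ = 8, y₂ ≡ 5 (mod 13). t = 2×13×5 + 9×8×5 ≡ 74 (mod 104). The smallest positive such number is 74.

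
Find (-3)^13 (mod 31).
Using repeated squaring. (-3) ≡ 28 (mod 31). 13 = 8 + 4 + 1 (binary 1101). Repeated squaring mod 31: 28^1 ≡ 28; 28^2 ≡ 28² = 784 ≡ 9; 28^4 ≡ 9² = 81 ≡ 19; 28^8 ≡ 19² = 361 ≡ 20. Multiply: (-3)^13 ≡ 28^8 × 28^4 × 28^1 ≡ 20 × 19 × 28 (mod 31): 20 × 19 = 380 ≡ 8; 8 × 28 = 224 ≡ 7. So (-3)^13 ≡ 7 (mod 31).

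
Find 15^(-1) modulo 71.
19

Using Extended Euclidean Algorithm:
gcd(15, 71) = 1
Bezout coefficients: 15 × 19 + 71 × -4 = 1
So 15 × 19 ≡ 1 (mod 71)
The inverse is 19 mod 71 = 19
Verification: 15 × 19 = 285 = 4 × 71 + 1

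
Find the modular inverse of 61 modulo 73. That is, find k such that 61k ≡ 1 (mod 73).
6

Using Extended Euclidean Algorithm:
gcd(61, 73) = 1
Bezout coefficients: 61 × 6 + 73 × -5 = 1
So 61 × 6 ≡ 1 (mod 73)
The inverse is 6 mod 73 = 6
Verification: 61 × 6 = 366 = 5 × 73 + 1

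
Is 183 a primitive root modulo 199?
p - 1 = 198 has prime divisors 2, 3, 11. Check 183^(198/q) mod 199 for each: 183^(198/2) = 183^99 ≡ 198, 183^(198/3) = 183^66 ≡ 106, 183^(198/11) = 183^18 ≡ 18 (mod 199). None of these is 1, so 183 has order 198 = φ(199), so it is a primitive root mod 199.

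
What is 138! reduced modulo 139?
By Wilson's theorem, (138)! ≡ -1 ≡ 138 (mod 139)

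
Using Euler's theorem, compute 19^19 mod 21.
By Euler: 19^{12} ≡ 1 (mod 21) since gcd(19, 21) = 1. 19 = 1×12 + 7. So 19^{19} ≡ 19^{7} ≡ 19 (mod 21)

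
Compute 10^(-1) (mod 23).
10^(-1) ≡ 7 (mod 23). Verification: 10 × 7 = 70 ≡ 1 (mod 23)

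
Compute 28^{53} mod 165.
73

Using successive squaring:
Binary expansion of 53: 110101
Powers of 28 mod 165 (each is the square of the previous):
  28^1 ≡ 28 (mod 165)
  28^2 ≡ 28² = 784 ≡ 124 (mod 165)
  28^4 ≡ 124² = 15376 ≡ 31 (mod 165)
  28^8 ≡ 31² = 961 ≡ 136 (mod 165)
  28^16 ≡ 136² = 18496 ≡ 16 (mod 165)
  28^32 ≡ 16² = 256 ≡ 91 (mod 165)
53 = 32 + 16 + 4 + 1, so 28^53 = 28^32 × 28^16 × 28^4 × 28^1 ≡ 91 × 16 × 31 × 28 (mod 165)
Multiplying step by step:
  91 × 16 = 1456 ≡ 136 (mod 165)
  136 × 31 = 4216 ≡ 91 (mod 165)
  91 × 28 = 2548 ≡ 73 (mod 165)
Result: 28^53 ≡ 73 (mod 165)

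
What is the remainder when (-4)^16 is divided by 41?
Using repeated squaring. (-4) ≡ 37 (mod 41). 16 = 16 (binary 10000). Repeated squaring mod 41: 37^1 ≡ 37; 37^2 ≡ 37² = 1369 ≡ 16; 37^4 ≡ 16² = 256 ≡ 10; 37^8 ≡ 10² = 100 ≡ 18; 37^16 ≡ 18² = 324 ≡ 37. So (-4)^16 ≡ 37 (mod 41).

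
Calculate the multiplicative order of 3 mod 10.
Powers of 3 mod 10: 3^1≡3, 3^2≡9, 3^3≡7, 3^4≡1. Order = 4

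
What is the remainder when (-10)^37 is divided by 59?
Using repeated squaring. (-10) ≡ 49 (mod 59). 37 = 32 + 4 + 1 (binary 100101). Repeated squaring mod 59: 49^1 ≡ 49; 49^2 ≡ 49² = 2401 ≡ 41; 49^4 ≡ 41² = 1681 ≡ 29; 49^8 ≡ 29² = 841 ≡ 15; 49^16 ≡ 15² = 225 ≡ 48; 49^32 ≡ 48² = 2304 ≡ 3. Multiply: (-10)^37 ≡ 49^32 × 49^4 × 49^1 ≡ 3 × 29 × 49 (mod 59): 3 × 29 = 87 ≡ 28; 28 × 49 = 1372 ≡ 15. So (-10)^37 ≡ 15 (mod 59).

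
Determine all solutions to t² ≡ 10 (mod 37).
The square roots of 10 mod 37 are 26 and 11. Verify: 26² = 676 ≡ 10 (mod 37)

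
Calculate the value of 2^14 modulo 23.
Using repeated squaring. 14 = 8 + 4 + 2 (binary 1110). Repeated squaring mod 23: 2^1 ≡ 2; 2^2 ≡ 2² = 4 ≡ 4; 2^4 ≡ 4² = 16 ≡ 16; 2^8 ≡ 16² = 256 ≡ 3. Multiply: 2^14 = 2^8 × 2^4 × 2^2 ≡ 3 × 16 × 4 (mod 23): 3 × 16 = 48 ≡ 2; 2 × 4 = 8 ≡ 8. So 2^14 ≡ 8 (mod 23).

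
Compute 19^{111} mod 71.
3

Using successive squaring:
Binary expansion of 111: 1101111
Powers of 19 mod 71 (each is the square of the previous):
  19^1 ≡ 19 (mod 71)
  19^2 ≡ 19² = 361 ≡ 6 (mod 71)
  19^4 ≡ 6² = 36 ≡ 36 (mod 71)
  19^8 ≡ 36² = 1296 ≡ 18 (mod 71)
  19^16 ≡ 18² = 324 ≡ 40 (mod 71)
  19^32 ≡ 40² = 1600 ≡ 38 (mod 71)
  19^64 ≡ 38² = 1444 ≡ 24 (mod 71)
111 = 64 + 32 + 8 + 4 + 2 + 1, so 19^111 = 19^64 × 19^32 × 19^8 × 19^4 × 19^2 × 19^1 ≡ 24 × 38 × 18 × 36 × 6 × 19 (mod 71)
Multiplying step by step:
  24 × 38 = 912 ≡ 60 (mod 71)
  60 × 18 = 1080 ≡ 15 (mod 71)
  15 × 36 = 540 ≡ 43 (mod 71)
  43 × 6 = 258 ≡ 45 (mod 71)
  45 × 19 = 855 ≡ 3 (mod 71)
Result: 19^111 ≡ 3 (mod 71)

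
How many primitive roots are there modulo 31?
8

The number of primitive roots modulo p is φ(p-1) = φ(30)
φ(30) = 8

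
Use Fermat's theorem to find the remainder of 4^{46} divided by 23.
16

By Fermat's Little Theorem, a^(p-1) ≡ 1 (mod p) for prime p and gcd(a, p) = 1
Here p = 23, so 4^22 ≡ 1 (mod 23)
We can reduce the exponent: 46 mod 22 = 2
So 4^46 ≡ 4^2 (mod 23)
Computing: 4^2 mod 23 = 16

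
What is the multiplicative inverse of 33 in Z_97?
50

Using Extended Euclidean Algorithm:
gcd(33, 97) = 1
Bezout coefficients: 33 × -47 + 97 × 16 = 1
So 33 × -47 ≡ 1 (mod 97)
The inverse is -47 mod 97 = 50
Verification: 33 × 50 = 1650 = 17 × 97 + 1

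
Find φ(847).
660

Prime factorization: 847 = 7 × 11^2
Using the formula φ(n) = n × Π(1 - 1/p) for each prime factor p:
φ(847) = 847 × (1 - 1/7) × (1 - 1/11)
φ(847) = 660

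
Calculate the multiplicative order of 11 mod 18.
Powers of 11 mod 18: 11^1≡11, 11^2≡13, 11^3≡17, 11^4≡7, 11^5≡5, 11^6≡1. Order = 6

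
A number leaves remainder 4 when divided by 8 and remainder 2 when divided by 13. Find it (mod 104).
M = 8 × 13 = 104. M₁ = 13, y₁ ≡ 5 (mod 8). M₂ = 8, y₂ ≡ 5 (mod 13). r = 4×13×5 + 2×8×5 ≡ 28 (mod 104)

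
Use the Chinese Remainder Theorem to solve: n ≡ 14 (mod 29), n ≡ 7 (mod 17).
449

Using the Chinese Remainder Theorem:
M = product of moduli = 493
For equation 1: M_1 = 17, 17 ≡ 17 (mod 29), inverse of 17 mod 29 is 12 (check: 17 × 12 = 204 ≡ 1 (mod 29))
For equation 2: M_2 = 29, 29 ≡ 12 (mod 17), inverse of 29 mod 17 is 10 (check: 12 × 10 = 120 ≡ 1 (mod 17))
Combine: n ≡ Σ r_i×M_i×(M_i⁻¹ mod m_i) = 14×17×12 + 7×29×10 = 2856 + 2030 = 4886
4886 mod 493 = 449
n ≡ 449 (mod 493)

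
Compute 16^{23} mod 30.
16

Using successive squaring:
Binary expansion of 23: 10111
Powers of 16 mod 30 (each is the square of the previous):
  16^1 ≡ 16 (mod 30)
  16^2 ≡ 16² = 256 ≡ 16 (mod 30)
  16^4 ≡ 16² = 256 ≡ 16 (mod 30)
  16^8 ≡ 16² = 256 ≡ 16 (mod 30)
  16^16 ≡ 16² = 256 ≡ 16 (mod 30)
23 = 16 + 4 + 2 + 1, so 16^23 = 16^16 × 16^4 × 16^2 × 16^1 ≡ 16 × 16 × 16 × 16 (mod 30)
Multiplying step by step:
  16 × 16 = 256 ≡ 16 (mod 30)
  16 × 16 = 256 ≡ 16 (mod 30)
  16 × 16 = 256 ≡ 16 (mod 30)
Result: 16^23 ≡ 16 (mod 30)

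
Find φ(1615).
1152

Prime factorization: 1615 = 5 × 17 × 19
Using the formula φ(n) = n × Π(1 - 1/p) for each prime factor p:
φ(1615) = 1615 × (1 - 1/5) × (1 - 1/17) × (1 - 1/19)
φ(1615) = 1152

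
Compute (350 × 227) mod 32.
26

(350 × 227) = 79450
79450 mod 32 = 26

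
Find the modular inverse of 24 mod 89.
24^(-1) ≡ 26 (mod 89). Verification: 24 × 26 = 624 ≡ 1 (mod 89)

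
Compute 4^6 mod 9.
6 = 4 + 2 (binary 110). Repeated squaring mod 9: 4^1 ≡ 4; 4^2 ≡ 4² = 16 ≡ 7; 4^4 ≡ 7² = 49 ≡ 4. Multiply: 4^6 = 4^4 × 4^2 ≡ 4 × 7 (mod 9): 4 × 7 = 28 ≡ 1. So 4^6 ≡ 1 (mod 9).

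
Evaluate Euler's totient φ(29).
28

Prime factorization: 29 = 29
Using the formula φ(n) = n × Π(1 - 1/p) for each prime factor p:
φ(29) = 29 × (1 - 1/29)
φ(29) = 28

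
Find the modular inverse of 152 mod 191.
152^(-1) ≡ 142 (mod 191). Verification: 152 × 142 = 21584 ≡ 1 (mod 191)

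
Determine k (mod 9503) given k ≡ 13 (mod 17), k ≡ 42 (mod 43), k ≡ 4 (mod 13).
472

Using the Chinese Remainder Theorem:
M = product of moduli = 9503
For equation 1: M_1 = 559, 559 ≡ 15 (mod 17), inverse of 559 mod 17 is 8 (check: 15 × 8 = 120 ≡ 1 (mod 17))
For equation 2: M_2 = 221, 221 ≡ 6 (mod 43), inverse of 221 mod 43 is 36 (check: 6 × 36 = 216 ≡ 1 (mod 43))
For equation 3: M_3 = 731, 731 ≡ 3 (mod 13), inverse of 731 mod 13 is 9 (check: 3 × 9 = 27 ≡ 1 (mod 13))
Combine: k ≡ Σ r_i×M_i×(M_i⁻¹ mod m_i) = 13×559×8 + 42×221×36 + 4×731×9 = 58136 + 334152 + 26316 = 418604
418604 mod 9503 = 472
k ≡ 472 (mod 9503)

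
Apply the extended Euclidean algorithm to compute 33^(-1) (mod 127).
Extended GCD: 33(-50) + 127(13) = 1. So 33^(-1) ≡ 77 ≡ 77 (mod 127). Verify: 33 × 77 = 2541 ≡ 1 (mod 127)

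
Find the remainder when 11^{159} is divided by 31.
By Fermat: 11^{30} ≡ 1 (mod 31). 159 = 5×30 + 9. So 11^{159} ≡ 11^{9} ≡ 23 (mod 31)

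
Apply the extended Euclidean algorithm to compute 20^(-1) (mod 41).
Extended GCD: 20(-2) + 41(1) = 1. So 20^(-1) ≡ 39 ≡ 39 (mod 41). Verify: 20 × 39 = 780 ≡ 1 (mod 41)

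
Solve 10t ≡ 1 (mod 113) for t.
10^(-1) ≡ 34 (mod 113). Verification: 10 × 34 = 340 ≡ 1 (mod 113)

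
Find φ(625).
500

Prime factorization: 625 = 5^4
Using the formula φ(n) = n × Π(1 - 1/p) for each prime factor p:
φ(625) = 625 × (1 - 1/5)
φ(625) = 500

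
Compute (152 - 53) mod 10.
9

(152 - 53) = 99
99 mod 10 = 9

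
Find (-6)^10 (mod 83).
(-6) ≡ 77 (mod 83). 10 = 8 + 2 (binary 1010). Repeated squaring mod 83: 77^1 ≡ 77; 77^2 ≡ 77² = 5929 ≡ 36; 77^4 ≡ 36² = 1296 ≡ 51; 77^8 ≡ 51² = 2601 ≡ 28. Multiply: (-6)^10 ≡ 77^8 × 77^2 ≡ 28 × 36 (mod 83): 28 × 36 = 1008 ≡ 12. So (-6)^10 ≡ 12 (mod 83).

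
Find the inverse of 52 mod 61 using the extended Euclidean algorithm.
Extended GCD: 52(27) + 61(-23) = 1. So 52^(-1) ≡ 27 ≡ 27 (mod 61). Verify: 52 × 27 = 1404 ≡ 1 (mod 61)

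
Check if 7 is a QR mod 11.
By Euler's criterion: 7^{5} ≡ 10 (mod 11). Since this equals -1 (≡ 10), 7 is not a QR.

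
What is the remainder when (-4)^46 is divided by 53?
Using repeated squaring. (-4) ≡ 49 (mod 53). 46 = 32 + 8 + 4 + 2 (binary 101110). Repeated squaring mod 53: 49^1 ≡ 49; 49^2 ≡ 49² = 2401 ≡ 16; 49^4 ≡ 16² = 256 ≡ 44; 49^8 ≡ 44² = 1936 ≡ 28; 49^16 ≡ 28² = 784 ≡ 42; 49^32 ≡ 42² = 1764 ≡ 15. Multiply: (-4)^46 ≡ 49^32 × 49^8 × 49^4 × 49^2 ≡ 15 × 28 × 44 × 16 (mod 53): 15 × 28 = 420 ≡ 49; 49 × 44 = 2156 ≡ 36; 36 × 16 = 576 ≡ 46. So (-4)^46 ≡ 46 (mod 53).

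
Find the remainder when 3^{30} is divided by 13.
By Fermat: 3^{12} ≡ 1 (mod 13). 30 = 2×12 + 6. So 3^{30} ≡ 3^{6} ≡ 1 (mod 13)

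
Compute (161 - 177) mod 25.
9

(161 - 177) = -16
-16 mod 25 = 9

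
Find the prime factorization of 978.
2 × 3 × 163

Divide by primes starting from smallest:
978 ÷ 2 = 489
489 ÷ 3 = 163
163 ÷ 163 = 1

978 = 2 × 3 × 163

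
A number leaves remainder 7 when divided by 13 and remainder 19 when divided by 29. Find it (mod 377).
M = 13 × 29 = 377. M₁ = 29, y₁ ≡ 9 (mod 13). M₂ = 13, y₂ ≡ 9 (mod 29). r = 7×29×9 + 19×13×9 ≡ 280 (mod 377)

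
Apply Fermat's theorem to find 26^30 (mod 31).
By Fermat's Little Theorem, 26^{30} ≡ 1 (mod 31) since 31 is prime and gcd(26, 31) = 1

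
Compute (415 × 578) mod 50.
20

(415 × 578) = 239870
239870 mod 50 = 20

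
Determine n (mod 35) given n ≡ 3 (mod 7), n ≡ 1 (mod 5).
31

Using the Chinese Remainder Theorem:
M = product of moduli = 35
For equation 1: M_1 = 5, 5 ≡ 5 (mod 7), inverse of 5 mod 7 is 3 (check: 5 × 3 = 15 ≡ 1 (mod 7))
For equation 2: M_2 = 7, 7 ≡ 2 (mod 5), inverse of 7 mod 5 is 3 (check: 2 × 3 = 6 ≡ 1 (mod 5))
Combine: n ≡ Σ r_i×M_i×(M_i⁻¹ mod m_i) = 3×5×3 + 1×7×3 = 45 + 21 = 66
66 mod 35 = 31
n ≡ 31 (mod 35)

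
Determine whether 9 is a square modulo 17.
By Euler's criterion: 9^{8} ≡ 1 (mod 17). Since this equals 1, 9 is a QR.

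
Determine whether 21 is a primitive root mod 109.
p - 1 = 108 has prime divisors 2, 3. Check 21^(108/q) mod 109 for each: 21^(108/2) = 21^54 ≡ 1, 21^(108/3) = 21^36 ≡ 45 (mod 109). Since 21^54 ≡ 1 (mod 109), the order of 21 divides 54 (in fact the order is 27) ≠ 108, so it is not a primitive root.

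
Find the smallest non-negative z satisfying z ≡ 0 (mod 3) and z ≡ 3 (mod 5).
M = 3 × 5 = 15. M₁ = 5, y₁ ≡ 2 (mod 3). M₂ = 3, y₂ ≡ 2 (mod 5). z = 0×5×2 + 3×3×2 ≡ 3 (mod 15)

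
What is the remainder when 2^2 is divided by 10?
2 = 2 (binary 10). Repeated squaring mod 10: 2^1 ≡ 2; 2^2 ≡ 2² = 4 ≡ 4. So 2^2 ≡ 4 (mod 10).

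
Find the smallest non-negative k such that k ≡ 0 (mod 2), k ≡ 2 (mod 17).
2

Using the Chinese Remainder Theorem:
M = product of moduli = 34
For equation 1: M_1 = 17, 17 ≡ 1 (mod 2), inverse of 17 mod 2 is 1 (check: 1 × 1 = 1 ≡ 1 (mod 2))
For equation 2: M_2 = 2, 2 ≡ 2 (mod 17), inverse of 2 mod 17 is 9 (check: 2 × 9 = 18 ≡ 1 (mod 17))
Combine: k ≡ Σ r_i×M_i×(M_i⁻¹ mod m_i) = 0×17×1 + 2×2×9 = 0 + 36 = 36
36 mod 34 = 2
k ≡ 2 (mod 34)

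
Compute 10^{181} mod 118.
90

Using successive squaring:
Binary expansion of 181: 10110101
Powers of 10 mod 118 (each is the square of the previous):
  10^1 ≡ 10 (mod 118)
  10^2 ≡ 10² = 100 ≡ 100 (mod 118)
  10^4 ≡ 100² = 10000 ≡ 88 (mod 118)
  10^8 ≡ 88² = 7744 ≡ 74 (mod 118)
  10^16 ≡ 74² = 5476 ≡ 48 (mod 118)
  10^32 ≡ 48² = 2304 ≡ 62 (mod 118)
  10^64 ≡ 62² = 3844 ≡ 68 (mod 118)
  10^128 ≡ 68² = 4624 ≡ 22 (mod 118)
181 = 128 + 32 + 16 + 4 + 1, so 10^181 = 10^128 × 10^32 × 10^16 × 10^4 × 10^1 ≡ 22 × 62 × 48 × 88 × 10 (mod 118)
Multiplying step by step:
  22 × 62 = 1364 ≡ 66 (mod 118)
  66 × 48 = 3168 ≡ 100 (mod 118)
  100 × 88 = 8800 ≡ 68 (mod 118)
  68 × 10 = 680 ≡ 90 (mod 118)
Result: 10^181 ≡ 90 (mod 118)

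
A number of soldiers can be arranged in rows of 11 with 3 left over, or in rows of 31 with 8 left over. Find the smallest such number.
M = 11 × 31 = 341. M₁ = 31, y₁ ≡ 5 (mod 11). M₂ = 11, y₂ ≡ 17 (mod 31). t = 3×31×5 + 8×11×17 ≡ 256 (mod 341). The smallest positive such number is 256.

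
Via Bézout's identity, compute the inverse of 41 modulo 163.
Extended GCD: 41(4) + 163(-1) = 1. So 41^(-1) ≡ 4 ≡ 4 (mod 163). Verify: 41 × 4 = 164 ≡ 1 (mod 163)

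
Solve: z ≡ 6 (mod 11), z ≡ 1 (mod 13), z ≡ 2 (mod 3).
M = 11 × 13 × 3 = 429. M₁ = 39, y₁ ≡ 2 (mod 11). M₂ = 33, y₂ ≡ 2 (mod 13). M₃ = 143, y₃ ≡ 2 (mod 3). z = 6×39×2 + 1×33×2 + 2×143×2 ≡ 248 (mod 429)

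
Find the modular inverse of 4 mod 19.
4^(-1) ≡ 5 (mod 19). Verification: 4 × 5 = 20 ≡ 1 (mod 19)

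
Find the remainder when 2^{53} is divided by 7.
By Fermat: 2^{6} ≡ 1 (mod 7). 53 = 8×6 + 5. So 2^{53} ≡ 2^{5} ≡ 4 (mod 7)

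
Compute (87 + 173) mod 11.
7

(87 + 173) = 260
260 mod 11 = 7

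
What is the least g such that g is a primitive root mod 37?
p - 1 = 36 has prime divisors 2, 3. h is a primitive root mod 37 iff h^(36/q) ≢ 1 (mod 37) for each such q.
h = 2: 2^18 ≡ 36, 2^12 ≡ 26 (mod 37); none is 1, so 2 has order 36 and is a primitive root.
The smallest primitive root mod 37 is g = 2.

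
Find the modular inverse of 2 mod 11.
2^(-1) ≡ 6 (mod 11). Verification: 2 × 6 = 12 ≡ 1 (mod 11)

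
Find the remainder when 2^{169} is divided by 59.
By Fermat: 2^{58} ≡ 1 (mod 59). 169 = 2×58 + 53. So 2^{169} ≡ 2^{53} ≡ 24 (mod 59)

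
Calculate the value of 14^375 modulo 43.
Using Fermat: 14^{42} ≡ 1 (mod 43). 375 ≡ 39 (mod 42). So 14^{375} ≡ 14^{39} ≡ 16 (mod 43)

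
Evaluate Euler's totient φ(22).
10

Prime factorization: 22 = 2 × 11
Using the formula φ(n) = n × Π(1 - 1/p) for each prime factor p:
φ(22) = 22 × (1 - 1/2) × (1 - 1/11)
φ(22) = 10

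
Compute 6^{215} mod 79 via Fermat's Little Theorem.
28

By Fermat's Little Theorem, a^(p-1) ≡ 1 (mod p) for prime p and gcd(a, p) = 1
Here p = 79, so 6^78 ≡ 1 (mod 79)
We can reduce the exponent: 215 mod 78 = 59
So 6^215 ≡ 6^59 (mod 79)
Computing: 6^59 mod 79 = 28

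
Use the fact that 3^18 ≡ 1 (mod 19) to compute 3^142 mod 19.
By Fermat: 3^{18} ≡ 1 (mod 19). 142 = 7×18 + 16. So 3^{142} ≡ 3^{16} ≡ 17 (mod 19)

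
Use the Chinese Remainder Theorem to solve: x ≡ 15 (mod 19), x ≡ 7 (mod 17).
262

Using the Chinese Remainder Theorem:
M = product of moduli = 323
For equation 1: M_1 = 17, 17 ≡ 17 (mod 19), inverse of 17 mod 19 is 9 (check: 17 × 9 = 153 ≡ 1 (mod 19))
For equation 2: M_2 = 19, 19 ≡ 2 (mod 17), inverse of 19 mod 17 is 9 (check: 2 × 9 = 18 ≡ 1 (mod 17))
Combine: x ≡ Σ r_i×M_i×(M_i⁻¹ mod m_i) = 15×17×9 + 7×19×9 = 2295 + 1197 = 3492
3492 mod 323 = 262
x ≡ 262 (mod 323)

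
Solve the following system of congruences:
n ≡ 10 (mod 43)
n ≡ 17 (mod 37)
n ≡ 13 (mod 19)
2977

Using the Chinese Remainder Theorem:
M = product of moduli = 30229
For equation 1: M_1 = 703, 703 ≡ 15 (mod 43), inverse of 703 mod 43 is 23 (check: 15 × 23 = 345 ≡ 1 (mod 43))
For equation 2: M_2 = 817, 817 ≡ 3 (mod 37), inverse of 817 mod 37 is 25 (check: 3 × 25 = 75 ≡ 1 (mod 37))
For equation 3: M_3 = 1591, 1591 ≡ 14 (mod 19), inverse of 1591 mod 19 is 15 (check: 14 × 15 = 210 ≡ 1 (mod 19))
Combine: n ≡ Σ r_i×M_i×(M_i⁻¹ mod m_i) = 10×703×23 + 17×817×25 + 13×1591×15 = 161690 + 347225 + 310245 = 819160
819160 mod 30229 = 2977
n ≡ 2977 (mod 30229)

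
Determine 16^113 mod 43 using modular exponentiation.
Using Fermat: 16^{42} ≡ 1 (mod 43). 113 ≡ 29 (mod 42). So 16^{113} ≡ 16^{29} ≡ 16 (mod 43)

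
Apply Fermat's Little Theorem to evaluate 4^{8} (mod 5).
1

By Fermat's Little Theorem, a^(p-1) ≡ 1 (mod p) for prime p and gcd(a, p) = 1
Here p = 5, so 4^4 ≡ 1 (mod 5)
We can reduce the exponent: 8 mod 4 = 0
So 4^8 ≡ 4^0 (mod 5)
Computing: 4^0 mod 5 = 1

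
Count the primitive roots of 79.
24

The number of primitive roots modulo p is φ(p-1) = φ(78)
φ(78) = 24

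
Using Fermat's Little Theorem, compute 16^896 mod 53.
By Fermat: 16^{52} ≡ 1 (mod 53). 896 ≡ 12 (mod 52). So 16^{896} ≡ 16^{12} ≡ 10 (mod 53)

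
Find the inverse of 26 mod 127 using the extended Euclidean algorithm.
Extended GCD: 26(44) + 127(-9) = 1. So 26^(-1) ≡ 44 ≡ 44 (mod 127). Verify: 26 × 44 = 1144 ≡ 1 (mod 127)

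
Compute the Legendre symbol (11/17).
(11/17) = 11^{8} mod 17 = -1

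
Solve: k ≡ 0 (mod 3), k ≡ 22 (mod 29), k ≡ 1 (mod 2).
M = 3 × 29 × 2 = 174. M₁ = 58, y₁ ≡ 1 (mod 3). M₂ = 6, y₂ ≡ 5 (mod 29). M₃ = 87, y₃ ≡ 1 (mod 2). k = 0×58×1 + 22×6×5 + 1×87×1 ≡ 51 (mod 174)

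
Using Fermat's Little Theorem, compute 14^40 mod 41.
By Fermat's Little Theorem, 14^{40} ≡ 1 (mod 41) since 41 is prime and gcd(14, 41) = 1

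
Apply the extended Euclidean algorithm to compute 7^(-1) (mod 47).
Extended GCD: 7(-20) + 47(3) = 1. So 7^(-1) ≡ 27 ≡ 27 (mod 47). Verify: 7 × 27 = 189 ≡ 1 (mod 47)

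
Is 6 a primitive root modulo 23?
p - 1 = 22 has prime divisors 2, 11. Check 6^(22/q) mod 23 for each: 6^(22/2) = 6^11 ≡ 1, 6^(22/11) = 6^2 ≡ 13 (mod 23). Since 6^11 ≡ 1 (mod 23), the order of 6 divides 11 (in fact the order is 11) ≠ 22, so it is not a primitive root.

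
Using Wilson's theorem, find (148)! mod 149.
By Wilson's theorem, (148)! ≡ -1 ≡ 148 (mod 149)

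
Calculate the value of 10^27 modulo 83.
Using repeated squaring. 27 = 16 + 8 + 2 + 1 (binary 11011). Repeated squaring mod 83: 10^1 ≡ 10; 10^2 ≡ 10² = 100 ≡ 17; 10^4 ≡ 17² = 289 ≡ 40; 10^8 ≡ 40² = 1600 ≡ 23; 10^16 ≡ 23² = 529 ≡ 31. Multiply: 10^27 = 10^16 × 10^8 × 10^2 × 10^1 ≡ 31 × 23 × 17 × 10 (mod 83): 31 × 23 = 713 ≡ 49; 49 × 17 = 833 ≡ 3; 3 × 10 = 30 ≡ 30. So 10^27 ≡ 30 (mod 83).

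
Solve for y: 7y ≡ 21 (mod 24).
3

Since gcd(7, 24) = 1 divides 21, a solution exists.
Multiply both sides by the inverse of 7 mod 24:
  7^(-1) mod 24 = 7
  x ≡ 7 × 21 ≡ 147 ≡ 3 (mod 24)
Verification: 7 × 3 = 21 = 0 × 24 + 21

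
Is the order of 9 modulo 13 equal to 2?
No, the actual order is 3, not 2.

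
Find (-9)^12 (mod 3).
Using repeated squaring. (-9) ≡ 0 (mod 3). 12 = 8 + 4 (binary 1100). Repeated squaring mod 3: 0^1 ≡ 0; 0^2 ≡ 0² = 0 ≡ 0; 0^4 ≡ 0² = 0 ≡ 0; 0^8 ≡ 0² = 0 ≡ 0. Multiply: (-9)^12 ≡ 0^8 × 0^4 ≡ 0 × 0 (mod 3): 0 × 0 = 0 ≡ 0. So (-9)^12 ≡ 0 (mod 3).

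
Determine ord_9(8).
Powers of 8 mod 9: 8^1≡8, 8^2≡1. Order = 2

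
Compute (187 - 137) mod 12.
2

(187 - 137) = 50
50 mod 12 = 2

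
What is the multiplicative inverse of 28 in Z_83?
28^(-1) ≡ 3 (mod 83). Verification: 28 × 3 = 84 ≡ 1 (mod 83)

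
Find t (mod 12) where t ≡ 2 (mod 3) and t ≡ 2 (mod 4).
M = 3 × 4 = 12. M₁ = 4, y₁ ≡ 1 (mod 3). M₂ = 3, y₂ ≡ 3 (mod 4). t = 2×4×1 + 2×3×3 ≡ 2 (mod 12)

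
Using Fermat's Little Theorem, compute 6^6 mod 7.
By Fermat's Little Theorem, 6^{6} ≡ 1 (mod 7) since 7 is prime and gcd(6, 7) = 1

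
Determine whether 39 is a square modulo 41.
By Euler's criterion: 39^{20} ≡ 1 (mod 41). Since this equals 1, 39 is a QR.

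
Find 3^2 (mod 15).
2 = 2 (binary 10). Repeated squaring mod 15: 3^1 ≡ 3; 3^2 ≡ 3² = 9 ≡ 9. So 3^2 ≡ 9 (mod 15).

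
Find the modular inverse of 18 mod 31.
18^(-1) ≡ 19 (mod 31). Verification: 18 × 19 = 342 ≡ 1 (mod 31)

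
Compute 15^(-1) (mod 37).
15^(-1) ≡ 5 (mod 37). Verification: 15 × 5 = 75 ≡ 1 (mod 37)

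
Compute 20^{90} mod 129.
4

Using successive squaring:
Binary expansion of 90: 1011010
Powers of 20 mod 129 (each is the square of the previous):
  20^1 ≡ 20 (mod 129)
  20^2 ≡ 20² = 400 ≡ 13 (mod 129)
  20^4 ≡ 13² = 169 ≡ 40 (mod 129)
  20^8 ≡ 40² = 1600 ≡ 52 (mod 129)
  20^16 ≡ 52² = 2704 ≡ 124 (mod 129)
  20^32 ≡ 124² = 15376 ≡ 25 (mod 129)
  20^64 ≡ 25² = 625 ≡ 109 (mod 129)
90 = 64 + 16 + 8 + 2, so 20^90 = 20^64 × 20^16 × 20^8 × 20^2 ≡ 109 × 124 × 52 × 13 (mod 129)
Multiplying step by step:
  109 × 124 = 13516 ≡ 100 (mod 129)
  100 × 52 = 5200 ≡ 40 (mod 129)
  40 × 13 = 520 ≡ 4 (mod 129)
Result: 20^90 ≡ 4 (mod 129)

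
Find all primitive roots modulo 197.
Primitive roots mod 197: {2, 3, 5, 8, 11, 12, 13, 17, 18, 21, 27, 30, 31, 32, 35, 38, 44, 45, 46, 48, 50, 52, 56, 57, 58, 66, 67, 71, 72, 73, 74, 75, 78, 79, 80, 82, 86, 89, 91, 94, 95, 98, 99, 102, 103, 106, 108, 111, 115, 117, 118, 119, 122, 123, 124, 125, 126, 130, 131, 139, 140, 141, 145, 147, 149, 151, 152, 153, 159, 162, 165, 166, 167, 170, 176, 179, 180, 184, 185, 186, 189, 192, 194, 195}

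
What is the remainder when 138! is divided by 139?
By Wilson's theorem, (138)! ≡ -1 ≡ 138 (mod 139)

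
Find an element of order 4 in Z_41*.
9 has order 4 mod 41 since 9^{4} ≡ 1 (mod 41) and no smaller power works.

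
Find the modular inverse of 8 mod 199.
8^(-1) ≡ 25 (mod 199). Verification: 8 × 25 = 200 ≡ 1 (mod 199)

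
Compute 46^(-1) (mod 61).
46^(-1) ≡ 4 (mod 61). Verification: 46 × 4 = 184 ≡ 1 (mod 61)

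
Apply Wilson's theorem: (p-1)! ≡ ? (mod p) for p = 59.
By Wilson's theorem, (58)! ≡ -1 ≡ 58 (mod 59)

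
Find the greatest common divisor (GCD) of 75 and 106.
1

Using the Euclidean algorithm:
75 = 0 × 106 + 75
106 = 1 × 75 + 31
75 = 2 × 31 + 13
31 = 2 × 13 + 5
13 = 2 × 5 + 3
5 = 1 × 3 + 2
3 = 1 × 2 + 1
2 = 2 × 1 + 0

GCD(75, 106) = 1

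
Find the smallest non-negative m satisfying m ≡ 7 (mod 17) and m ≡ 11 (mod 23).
M = 17 × 23 = 391. M₁ = 23, y₁ ≡ 3 (mod 17). M₂ = 17, y₂ ≡ 19 (mod 23). m = 7×23×3 + 11×17×19 ≡ 126 (mod 391)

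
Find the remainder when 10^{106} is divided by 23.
By Fermat: 10^{22} ≡ 1 (mod 23). 106 = 4×22 + 18. So 10^{106} ≡ 10^{18} ≡ 9 (mod 23)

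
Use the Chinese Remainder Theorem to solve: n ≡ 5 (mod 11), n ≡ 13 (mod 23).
82

Using the Chinese Remainder Theorem:
M = product of moduli = 253
For equation 1: M_1 = 23, 23 ≡ 1 (mod 11), inverse of 23 mod 11 is 1 (check: 1 × 1 = 1 ≡ 1 (mod 11))
For equation 2: M_2 = 11, 11 ≡ 11 (mod 23), inverse of 11 mod 23 is 21 (check: 11 × 21 = 231 ≡ 1 (mod 23))
Combine: n ≡ Σ r_i×M_i×(M_i⁻¹ mod m_i) = 5×23×1 + 13×11×21 = 115 + 3003 = 3118
3118 mod 253 = 82
n ≡ 82 (mod 253)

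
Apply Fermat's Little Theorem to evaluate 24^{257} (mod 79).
56

By Fermat's Little Theorem, a^(p-1) ≡ 1 (mod p) for prime p and gcd(a, p) = 1
Here p = 79, so 24^78 ≡ 1 (mod 79)
We can reduce the exponent: 257 mod 78 = 23
So 24^257 ≡ 24^23 (mod 79)
Computing: 24^23 mod 79 = 56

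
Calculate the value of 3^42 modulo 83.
Using repeated squaring. 42 = 32 + 8 + 2 (binary 101010). Repeated squaring mod 83: 3^1 ≡ 3; 3^2 ≡ 3² = 9 ≡ 9; 3^4 ≡ 9² = 81 ≡ 81; 3^8 ≡ 81² = 6561 ≡ 4; 3^16 ≡ 4² = 16 ≡ 16; 3^32 ≡ 16² = 256 ≡ 7. Multiply: 3^42 = 3^32 × 3^8 × 3^2 ≡ 7 × 4 × 9 (mod 83): 7 × 4 = 28 ≡ 28; 28 × 9 = 252 ≡ 3. So 3^42 ≡ 3 (mod 83).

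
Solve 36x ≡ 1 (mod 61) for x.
39

Using Extended Euclidean Algorithm:
gcd(36, 61) = 1
Bezout coefficients: 36 × -22 + 61 × 13 = 1
So 36 × -22 ≡ 1 (mod 61)
The inverse is -22 mod 61 = 39
Verification: 36 × 39 = 1404 = 23 × 61 + 1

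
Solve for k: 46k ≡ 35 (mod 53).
48

Since gcd(46, 53) = 1 divides 35, a solution exists.
Multiply both sides by the inverse of 46 mod 53:
  46^(-1) mod 53 = 15
  x ≡ 15 × 35 ≡ 525 ≡ 48 (mod 53)
Verification: 46 × 48 = 2208 = 41 × 53 + 35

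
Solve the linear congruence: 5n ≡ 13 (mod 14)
11

Since gcd(5, 14) = 1 divides 13, a solution exists.
Multiply both sides by the inverse of 5 mod 14:
  5^(-1) mod 14 = 3
  x ≡ 3 × 13 ≡ 39 ≡ 11 (mod 14)
Verification: 5 × 11 = 55 = 3 × 14 + 13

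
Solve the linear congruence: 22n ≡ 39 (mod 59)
42

Since gcd(22, 59) = 1 divides 39, a solution exists.
Multiply both sides by the inverse of 22 mod 59:
  22^(-1) mod 59 = 51
  x ≡ 51 × 39 ≡ 1989 ≡ 42 (mod 59)
Verification: 22 × 42 = 924 = 15 × 59 + 39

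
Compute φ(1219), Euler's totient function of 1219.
1144

Prime factorization: 1219 = 23 × 53
Using the formula φ(n) = n × Π(1 - 1/p) for each prime factor p:
φ(1219) = 1219 × (1 - 1/23) × (1 - 1/53)
φ(1219) = 1144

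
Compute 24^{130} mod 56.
32

Using successive squaring:
Binary expansion of 130: 10000010
Powers of 24 mod 56 (each is the square of the previous):
  24^1 ≡ 24 (mod 56)
  24^2 ≡ 24² = 576 ≡ 16 (mod 56)
  24^4 ≡ 16² = 256 ≡ 32 (mod 56)
  24^8 ≡ 32² = 1024 ≡ 16 (mod 56)
  24^16 ≡ 16² = 256 ≡ 32 (mod 56)
  24^32 ≡ 32² = 1024 ≡ 16 (mod 56)
  24^64 ≡ 16² = 256 ≡ 32 (mod 56)
  24^128 ≡ 32² = 1024 ≡ 16 (mod 56)
130 = 128 + 2, so 24^130 = 24^128 × 24^2 ≡ 16 × 16 (mod 56)
Multiplying step by step:
  16 × 16 = 256 ≡ 32 (mod 56)
Result: 24^130 ≡ 32 (mod 56)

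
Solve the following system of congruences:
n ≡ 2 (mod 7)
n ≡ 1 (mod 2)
9

Using the Chinese Remainder Theorem:
M = product of moduli = 14
For equation 1: M_1 = 2, 2 ≡ 2 (mod 7), inverse of 2 mod 7 is 4 (check: 2 × 4 = 8 ≡ 1 (mod 7))
For equation 2: M_2 = 7, 7 ≡ 1 (mod 2), inverse of 7 mod 2 is 1 (check: 1 × 1 = 1 ≡ 1 (mod 2))
Combine: n ≡ Σ r_i×M_i×(M_i⁻¹ mod m_i) = 2×2×4 + 1×7×1 = 16 + 7 = 23
23 mod 14 = 9
n ≡ 9 (mod 14)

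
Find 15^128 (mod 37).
Using Fermat: 15^{36} ≡ 1 (mod 37). 128 ≡ 20 (mod 36). So 15^{128} ≡ 15^{20} ≡ 34 (mod 37)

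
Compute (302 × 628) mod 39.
38

(302 × 628) = 189656
189656 mod 39 = 38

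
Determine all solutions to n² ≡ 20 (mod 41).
The square roots of 20 mod 41 are 26 and 15. Verify: 26² = 676 ≡ 20 (mod 41)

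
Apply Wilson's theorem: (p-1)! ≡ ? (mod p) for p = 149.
By Wilson's theorem, (148)! ≡ -1 ≡ 148 (mod 149)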